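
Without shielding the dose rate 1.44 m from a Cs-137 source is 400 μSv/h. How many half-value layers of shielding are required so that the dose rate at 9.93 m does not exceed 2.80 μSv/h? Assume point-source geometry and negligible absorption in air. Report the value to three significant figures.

At 9.93 m, distance alone gives (1.44/9.93)² = 0.02103, so 400 × 0.02103 = 8.412 μSv/h.
Further attenuation needed: 8.412/2.80 = 3.004.
n = log₂(3.004) = 1.587 half-value layers.

1.59 half-value layers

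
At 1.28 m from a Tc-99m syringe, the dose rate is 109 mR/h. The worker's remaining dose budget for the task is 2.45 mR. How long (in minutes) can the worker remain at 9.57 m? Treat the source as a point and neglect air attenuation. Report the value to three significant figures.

75.4 min

Using I₁d₁² = I₂d₂², rate at 9.57 m:
109 × (1.28/9.57)² = 109 × 0.01789 = 1.950 mR/h.
Stay time = 2.45 mR ÷ 1.950 mR/h = 1.256 h = 75.36 min.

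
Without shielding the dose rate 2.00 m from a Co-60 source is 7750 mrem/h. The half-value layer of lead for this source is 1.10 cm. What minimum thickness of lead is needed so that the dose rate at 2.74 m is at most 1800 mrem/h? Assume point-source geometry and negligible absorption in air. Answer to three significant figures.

At 2.74 m, distance alone gives 7750 × (2.00/2.74)² = 7750 × 0.5328 = 4129 mrem/h.
Further attenuation needed: 4129/1800 = 2.294.
n = log₂(2.294) = 1.198 half-value layers.
Thickness = 1.198 × 1.10 cm = 1.318 cm.

1.32 cm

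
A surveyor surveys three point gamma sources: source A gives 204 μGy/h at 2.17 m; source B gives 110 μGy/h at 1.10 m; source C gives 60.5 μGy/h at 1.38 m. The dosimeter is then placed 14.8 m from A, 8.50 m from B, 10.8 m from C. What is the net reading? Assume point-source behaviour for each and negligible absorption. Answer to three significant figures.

By superposition, sum each source's inverse-square contribution:
A: 204 × (2.17/14.8)² = 4.386 μGy/h
B: 110 × (1.10/8.50)² = 1.842 μGy/h
C: 60.5 × (1.38/10.8)² = 0.9878 μGy/h
Total = 4.386 + 1.842 + 0.9878 = 7.216 μGy/h.

7.22 μGy/h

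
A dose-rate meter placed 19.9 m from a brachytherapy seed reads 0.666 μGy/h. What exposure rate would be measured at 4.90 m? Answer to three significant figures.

Since intensity falls as 1/r², scaling from 19.9 m to 4.90 m:
(19.9/4.90)² = 16.49, so 0.666 × 16.49 = 10.98 μGy/h.

11.0 μGy/h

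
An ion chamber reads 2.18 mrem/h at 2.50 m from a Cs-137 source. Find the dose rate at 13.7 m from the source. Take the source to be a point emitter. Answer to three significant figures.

0.0726 mrem/h

By the inverse-square law, the rate at 13.7 m is
(2.50/13.7)² = 0.03330, so 2.18 × 0.03330 = 0.07259 mrem/h.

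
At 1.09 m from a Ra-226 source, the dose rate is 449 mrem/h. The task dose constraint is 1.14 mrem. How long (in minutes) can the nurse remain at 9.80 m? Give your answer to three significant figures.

Intensity scales as (d₁/d₂)², so rate at 9.80 m:
449 × (1.09/9.80)² = 449 × 0.01237 = 5.554 mrem/h.
Stay time = 1.14 mrem ÷ 5.554 mrem/h = 0.2053 h = 12.32 min.

12.3 min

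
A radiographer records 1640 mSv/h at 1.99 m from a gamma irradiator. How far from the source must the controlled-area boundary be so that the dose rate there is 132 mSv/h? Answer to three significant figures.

7.01 m

Since intensity falls as 1/r², d₂ = d₁·√(I₁/I₂).
I₁/I₂ = 1640/132 = 12.42, so d₂ = 1.99 × √12.42 = 7.013 m.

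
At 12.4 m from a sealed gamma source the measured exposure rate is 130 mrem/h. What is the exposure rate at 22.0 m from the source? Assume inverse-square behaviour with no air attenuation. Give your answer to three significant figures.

41.3 mrem/h

Since intensity falls as 1/r², scaling from 12.4 m to 22.0 m:
(12.4/22.0)² = 0.3177, so 130 × 0.3177 = 41.30 mrem/h.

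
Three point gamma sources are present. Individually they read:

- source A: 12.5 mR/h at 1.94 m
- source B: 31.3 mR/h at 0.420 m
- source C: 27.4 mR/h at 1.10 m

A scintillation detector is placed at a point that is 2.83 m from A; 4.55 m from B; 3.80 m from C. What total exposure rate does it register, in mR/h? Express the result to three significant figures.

By superposition, sum each source's inverse-square contribution:
A: 12.5 × (1.94/2.83)² = 5.874 mR/h
B: 31.3 × (0.420/4.55)² = 0.2667 mR/h
C: 27.4 × (1.10/3.80)² = 2.296 mR/h
Total = 5.874 + 0.2667 + 2.296 = 8.437 mR/h.

8.44 mR/h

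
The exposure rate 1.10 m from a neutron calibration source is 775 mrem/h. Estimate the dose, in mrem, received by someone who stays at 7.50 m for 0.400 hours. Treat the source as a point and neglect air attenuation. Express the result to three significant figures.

By the inverse-square law, rate at 7.50 m:
775 × (1.10/7.50)² = 775 × 0.02151 = 16.67 mrem/h.
Dose = rate × time = 16.67 mrem/h × 0.4000 h = 6.668 mrem.

6.67 mrem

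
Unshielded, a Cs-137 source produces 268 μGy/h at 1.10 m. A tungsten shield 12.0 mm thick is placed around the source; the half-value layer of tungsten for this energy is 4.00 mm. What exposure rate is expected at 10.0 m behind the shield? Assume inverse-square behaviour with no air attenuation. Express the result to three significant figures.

0.405 μGy/h

Distance alone: 268 × (1.10/10.0)² = 268 × 0.01210 = 3.243 μGy/h.
Shield: 12.0/4.00 = 3.000 half-value layers → attenuation 2^(−3.000) = 0.1250.
Combined: 3.243 × 0.1250 = 0.4054 μGy/h.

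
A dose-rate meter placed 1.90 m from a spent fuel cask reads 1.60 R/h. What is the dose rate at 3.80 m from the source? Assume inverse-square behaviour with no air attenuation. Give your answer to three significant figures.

0.400 R/h

Since intensity falls as 1/r², scaling from 1.90 m to 3.80 m:
1.60 × (1.90/3.80)² = 1.60 × 0.2500 = 0.4000 R/h.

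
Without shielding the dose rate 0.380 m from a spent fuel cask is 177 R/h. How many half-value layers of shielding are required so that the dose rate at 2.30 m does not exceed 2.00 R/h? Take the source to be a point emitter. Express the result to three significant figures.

1.27 half-value layers

At 2.30 m, distance alone gives (0.380/2.30)² = 0.02730, so 177 × 0.02730 = 4.832 R/h.
Further attenuation needed: 4.832/2.00 = 2.416.
n = log₂(2.416) = 1.273 half-value layers.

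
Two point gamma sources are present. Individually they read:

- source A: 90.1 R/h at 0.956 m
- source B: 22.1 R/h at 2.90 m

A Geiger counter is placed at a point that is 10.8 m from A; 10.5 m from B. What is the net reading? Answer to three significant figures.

2.39 R/h

Each source contributes Iᵢ·(dᵢ/rᵢ)²; contributions add.
A: 90.1 × (0.956/10.8)² = 0.7060 R/h
B: 22.1 × (2.90/10.5)² = 1.686 R/h
Total = 0.7060 + 1.686 = 2.392 R/h.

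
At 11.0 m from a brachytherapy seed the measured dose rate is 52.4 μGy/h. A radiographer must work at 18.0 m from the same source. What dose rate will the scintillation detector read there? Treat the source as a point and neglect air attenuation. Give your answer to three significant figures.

By the inverse-square law, scaling from 11.0 m to 18.0 m:
52.4 × (11.0/18.0)² = 52.4 × 0.3735 = 19.57 μGy/h.

19.6 μGy/h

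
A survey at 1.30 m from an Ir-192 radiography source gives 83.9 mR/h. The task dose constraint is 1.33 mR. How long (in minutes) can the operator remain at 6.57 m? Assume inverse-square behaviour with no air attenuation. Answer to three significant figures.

24.3 min

By the inverse-square law, rate at 6.57 m:
83.9 × (1.30/6.57)² = 83.9 × 0.03915 = 3.285 mR/h.
Stay time = 1.33 mR ÷ 3.285 mR/h = 0.4049 h = 24.29 min.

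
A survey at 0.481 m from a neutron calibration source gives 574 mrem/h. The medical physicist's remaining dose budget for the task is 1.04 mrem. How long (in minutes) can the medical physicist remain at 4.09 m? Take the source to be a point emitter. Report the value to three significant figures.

7.86 min

Since intensity falls as 1/r², rate at 4.09 m:
574 × (0.481/4.09)² = 574 × 0.01383 = 7.938 mrem/h.
Stay time = 1.04 mrem ÷ 7.938 mrem/h = 0.1310 h = 7.860 min.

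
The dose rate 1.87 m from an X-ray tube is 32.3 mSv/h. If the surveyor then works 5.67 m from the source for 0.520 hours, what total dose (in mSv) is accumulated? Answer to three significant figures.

By the inverse-square law, rate at 5.67 m:
32.3 × (1.87/5.67)² = 32.3 × 0.1088 = 3.514 mSv/h.
Dose = rate × time = 3.514 mSv/h × 0.5200 h = 1.827 mSv.

1.83 mSv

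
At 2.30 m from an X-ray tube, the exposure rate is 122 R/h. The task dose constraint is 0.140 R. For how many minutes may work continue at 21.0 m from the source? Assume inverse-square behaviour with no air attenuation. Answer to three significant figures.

5.74 min

Applying the 1/r² law, rate at 21.0 m:
122 × (2.30/21.0)² = 122 × 0.01200 = 1.464 R/h.
Stay time = 0.140 R ÷ 1.464 R/h = 0.09563 h = 5.738 min.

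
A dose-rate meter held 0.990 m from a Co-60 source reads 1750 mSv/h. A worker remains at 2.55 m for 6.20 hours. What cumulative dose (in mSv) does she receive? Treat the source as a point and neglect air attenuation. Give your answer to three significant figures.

Using I₁d₁² = I₂d₂², rate at 2.55 m:
(0.990/2.55)² = 0.1507, so 1750 × 0.1507 = 263.7 mSv/h.
Dose = rate × time = 263.7 mSv/h × 6.200 h = 1635 mSv.

1640 mSv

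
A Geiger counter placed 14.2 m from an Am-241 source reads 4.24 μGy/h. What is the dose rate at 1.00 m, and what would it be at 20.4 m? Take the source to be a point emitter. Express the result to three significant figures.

855 μGy/h; 2.05 μGy/h

Applying the 1/r² law,
At 1.00 m: 4.24 × (14.2/1.00)² = 4.24 × 201.6 = 854.8 μGy/h
At 20.4 m: 854.8 × (1.00/20.4)² = 854.8 × 0.002403 = 2.054 μGy/h.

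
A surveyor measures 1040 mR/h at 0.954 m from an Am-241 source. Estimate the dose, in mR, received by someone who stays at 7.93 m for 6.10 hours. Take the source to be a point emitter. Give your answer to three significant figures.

91.8 mR

By the inverse-square law, rate at 7.93 m:
1040 × (0.954/7.93)² = 1040 × 0.01447 = 15.05 mR/h.
Dose = rate × time = 15.05 mR/h × 6.100 h = 91.80 mR.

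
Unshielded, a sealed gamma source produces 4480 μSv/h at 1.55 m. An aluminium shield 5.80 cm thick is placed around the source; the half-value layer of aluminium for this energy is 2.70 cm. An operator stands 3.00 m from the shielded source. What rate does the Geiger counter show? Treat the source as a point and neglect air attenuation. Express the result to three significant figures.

270 μSv/h

Distance alone: (1.55/3.00)² = 0.2669, so 4480 × 0.2669 = 1196 μSv/h.
Shield: 5.80/2.70 = 2.148 half-value layers → attenuation 2^(−2.148) = 0.2256.
Combined: 1196 × 0.2256 = 269.8 μSv/h.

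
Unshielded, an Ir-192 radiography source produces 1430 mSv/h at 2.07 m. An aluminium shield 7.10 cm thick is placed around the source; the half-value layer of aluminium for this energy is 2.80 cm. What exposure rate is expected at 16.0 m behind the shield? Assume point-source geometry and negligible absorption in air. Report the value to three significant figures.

4.13 mSv/h

Distance alone: 1430 × (2.07/16.0)² = 1430 × 0.01674 = 23.94 mSv/h.
Shield: 7.10/2.80 = 2.536 half-value layers → attenuation 2^(−2.536) = 0.1724.
Combined: 23.94 × 0.1724 = 4.127 mSv/h.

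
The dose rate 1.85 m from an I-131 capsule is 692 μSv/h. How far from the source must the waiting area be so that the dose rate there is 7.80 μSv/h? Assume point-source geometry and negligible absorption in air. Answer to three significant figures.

Using I₁d₁² = I₂d₂², d₂ = d₁·√(I₁/I₂).
I₁/I₂ = 692/7.80 = 88.72, so d₂ = 1.85 × √88.72 = 17.43 m.

17.4 m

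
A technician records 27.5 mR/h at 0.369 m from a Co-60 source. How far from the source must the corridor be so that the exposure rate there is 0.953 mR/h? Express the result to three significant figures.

By the inverse-square law, d₂ = d₁·√(I₁/I₂).
I₁/I₂ = 27.5/0.953 = 28.86, so d₂ = 0.369 × √28.86 = 1.982 m.

1.98 m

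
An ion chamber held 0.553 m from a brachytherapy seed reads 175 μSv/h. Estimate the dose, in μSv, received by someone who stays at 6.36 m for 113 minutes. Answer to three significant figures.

2.49 μSv

Since intensity falls as 1/r², rate at 6.36 m:
(0.553/6.36)² = 0.007560, so 175 × 0.007560 = 1.323 μSv/h.
Dose = rate × time = 1.323 μSv/h × 1.883 h = 2.491 μSv.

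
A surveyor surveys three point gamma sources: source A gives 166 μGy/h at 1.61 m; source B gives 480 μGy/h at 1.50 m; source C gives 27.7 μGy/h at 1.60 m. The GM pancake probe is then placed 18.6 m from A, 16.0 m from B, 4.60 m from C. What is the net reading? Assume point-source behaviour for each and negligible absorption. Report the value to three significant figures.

8.81 μGy/h

Each source contributes Iᵢ·(dᵢ/rᵢ)²; contributions add.
A: 166 × (1.61/18.6)² = 1.244 μGy/h
B: 480 × (1.50/16.0)² = 4.219 μGy/h
C: 27.7 × (1.60/4.60)² = 3.351 μGy/h
Total = 1.244 + 4.219 + 3.351 = 8.814 μGy/h.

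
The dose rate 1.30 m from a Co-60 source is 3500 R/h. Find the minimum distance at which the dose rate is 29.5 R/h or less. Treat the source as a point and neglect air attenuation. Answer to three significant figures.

Applying the 1/r² law, d₂ = d₁·√(I₁/I₂).
I₁/I₂ = 3500/29.5 = 118.6, so d₂ = 1.30 × √118.6 = 14.16 m.

14.2 m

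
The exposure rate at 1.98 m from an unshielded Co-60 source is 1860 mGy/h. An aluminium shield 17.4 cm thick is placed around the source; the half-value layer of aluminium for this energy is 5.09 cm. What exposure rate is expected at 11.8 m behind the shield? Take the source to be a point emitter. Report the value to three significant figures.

4.90 mGy/h

Distance alone: 1860 × (1.98/11.8)² = 1860 × 0.02816 = 52.38 mGy/h.
Shield: 17.4/5.09 = 3.418 half-value layers → attenuation 2^(−3.418) = 0.09356.
Combined: 52.38 × 0.09356 = 4.901 mGy/h.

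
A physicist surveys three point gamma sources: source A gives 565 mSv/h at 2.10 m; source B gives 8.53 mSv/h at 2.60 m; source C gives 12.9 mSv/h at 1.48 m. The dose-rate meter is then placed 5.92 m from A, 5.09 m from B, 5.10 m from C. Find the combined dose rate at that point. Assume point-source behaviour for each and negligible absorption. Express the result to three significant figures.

Each source contributes Iᵢ·(dᵢ/rᵢ)²; contributions add.
A: 565 × (2.10/5.92)² = 71.10 mSv/h
B: 8.53 × (2.60/5.09)² = 2.226 mSv/h
C: 12.9 × (1.48/5.10)² = 1.086 mSv/h
Total = 71.10 + 2.226 + 1.086 = 74.41 mSv/h.

74.4 mSv/h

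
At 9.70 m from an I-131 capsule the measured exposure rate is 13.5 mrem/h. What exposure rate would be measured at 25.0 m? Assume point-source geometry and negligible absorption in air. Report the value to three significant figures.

2.03 mrem/h

Using I₁d₁² = I₂d₂², scaling from 9.70 m to 25.0 m:
13.5 × (9.70/25.0)² = 13.5 × 0.1505 = 2.032 mrem/h.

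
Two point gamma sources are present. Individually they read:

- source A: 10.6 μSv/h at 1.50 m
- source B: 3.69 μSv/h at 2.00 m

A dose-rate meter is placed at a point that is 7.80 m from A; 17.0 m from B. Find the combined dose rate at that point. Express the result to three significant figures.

0.443 μSv/h

By superposition, sum each source's inverse-square contribution:
A: 10.6 × (1.50/7.80)² = 0.3920 μSv/h
B: 3.69 × (2.00/17.0)² = 0.05107 μSv/h
Total = 0.3920 + 0.05107 = 0.4431 μSv/h.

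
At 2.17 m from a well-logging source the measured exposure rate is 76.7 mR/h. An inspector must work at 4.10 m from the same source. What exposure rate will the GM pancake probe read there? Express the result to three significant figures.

21.5 mR/h

Applying the 1/r² law, scaling from 2.17 m to 4.10 m:
(2.17/4.10)² = 0.2801, so 76.7 × 0.2801 = 21.48 mR/h.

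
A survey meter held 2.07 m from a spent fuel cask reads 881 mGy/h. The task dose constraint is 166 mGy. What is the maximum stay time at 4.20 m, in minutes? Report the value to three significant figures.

Using I₁d₁² = I₂d₂², rate at 4.20 m:
(2.07/4.20)² = 0.2429, so 881 × 0.2429 = 214.0 mGy/h.
Stay time = 166 mGy ÷ 214.0 mGy/h = 0.7757 h = 46.54 min.

46.5 min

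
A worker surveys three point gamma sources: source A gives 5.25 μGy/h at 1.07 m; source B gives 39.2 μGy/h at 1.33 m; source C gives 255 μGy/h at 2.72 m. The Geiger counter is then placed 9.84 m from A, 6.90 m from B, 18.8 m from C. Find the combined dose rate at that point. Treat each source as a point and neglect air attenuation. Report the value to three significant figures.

Each source contributes Iᵢ·(dᵢ/rᵢ)²; contributions add.
A: 5.25 × (1.07/9.84)² = 0.06208 μGy/h
B: 39.2 × (1.33/6.90)² = 1.456 μGy/h
C: 255 × (2.72/18.8)² = 5.338 μGy/h
Total = 0.06208 + 1.456 + 5.338 = 6.856 μGy/h.

6.86 μGy/h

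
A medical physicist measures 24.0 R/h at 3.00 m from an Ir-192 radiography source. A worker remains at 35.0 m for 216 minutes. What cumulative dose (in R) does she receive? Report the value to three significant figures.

0.635 R

By the inverse-square law, rate at 35.0 m:
(3.00/35.0)² = 0.007347, so 24.0 × 0.007347 = 0.1763 R/h.
Dose = rate × time = 0.1763 R/h × 3.600 h = 0.6347 R.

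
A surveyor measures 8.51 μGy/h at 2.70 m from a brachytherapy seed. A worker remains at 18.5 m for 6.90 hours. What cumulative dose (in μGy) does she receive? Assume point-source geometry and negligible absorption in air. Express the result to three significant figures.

Intensity scales as (d₁/d₂)², so rate at 18.5 m:
(2.70/18.5)² = 0.02130, so 8.51 × 0.02130 = 0.1813 μGy/h.
Dose = rate × time = 0.1813 μGy/h × 6.900 h = 1.251 μGy.

1.25 μGy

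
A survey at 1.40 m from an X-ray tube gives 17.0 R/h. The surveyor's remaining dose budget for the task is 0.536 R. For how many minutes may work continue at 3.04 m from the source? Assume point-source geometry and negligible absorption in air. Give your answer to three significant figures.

8.92 min

Applying the 1/r² law, rate at 3.04 m:
(1.40/3.04)² = 0.2121, so 17.0 × 0.2121 = 3.606 R/h.
Stay time = 0.536 R ÷ 3.606 R/h = 0.1486 h = 8.916 min.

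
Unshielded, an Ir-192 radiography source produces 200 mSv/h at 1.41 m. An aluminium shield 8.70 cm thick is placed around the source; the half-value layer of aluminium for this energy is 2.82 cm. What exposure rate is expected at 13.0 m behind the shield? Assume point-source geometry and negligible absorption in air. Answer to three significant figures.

0.277 mSv/h

Distance alone: 200 × (1.41/13.0)² = 200 × 0.01176 = 2.352 mSv/h.
Shield: 8.70/2.82 = 3.085 half-value layers → attenuation 2^(−3.085) = 0.1178.
Combined: 2.352 × 0.1178 = 0.2771 mSv/h.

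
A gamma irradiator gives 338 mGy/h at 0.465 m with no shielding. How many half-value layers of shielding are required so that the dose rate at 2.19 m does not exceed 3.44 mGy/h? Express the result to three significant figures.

2.15 half-value layers

At 2.19 m, distance alone gives 338 × (0.465/2.19)² = 338 × 0.04508 = 15.24 mGy/h.
Further attenuation needed: 15.24/3.44 = 4.430.
n = log₂(4.430) = 2.147 half-value layers.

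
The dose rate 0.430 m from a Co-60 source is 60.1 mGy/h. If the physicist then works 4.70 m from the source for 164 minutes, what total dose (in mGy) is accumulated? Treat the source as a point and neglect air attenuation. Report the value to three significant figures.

1.38 mGy

Since intensity falls as 1/r², rate at 4.70 m:
60.1 × (0.430/4.70)² = 60.1 × 0.008370 = 0.5030 mGy/h.
Dose = rate × time = 0.5030 mGy/h × 2.733 h = 1.375 mGy.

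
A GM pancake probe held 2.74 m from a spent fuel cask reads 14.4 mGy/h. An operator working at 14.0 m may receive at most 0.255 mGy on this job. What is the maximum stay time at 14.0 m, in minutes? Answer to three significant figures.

27.7 min

By the inverse-square law, rate at 14.0 m:
(2.74/14.0)² = 0.03830, so 14.4 × 0.03830 = 0.5515 mGy/h.
Stay time = 0.255 mGy ÷ 0.5515 mGy/h = 0.4624 h = 27.74 min.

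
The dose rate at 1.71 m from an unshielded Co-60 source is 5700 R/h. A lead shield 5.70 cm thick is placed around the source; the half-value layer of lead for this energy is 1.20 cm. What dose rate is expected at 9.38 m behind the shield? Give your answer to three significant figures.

7.04 R/h

Distance alone: 5700 × (1.71/9.38)² = 5700 × 0.03323 = 189.4 R/h.
Shield: 5.70/1.20 = 4.750 half-value layers → attenuation 2^(−4.750) = 0.03716.
Combined: 189.4 × 0.03716 = 7.038 R/h.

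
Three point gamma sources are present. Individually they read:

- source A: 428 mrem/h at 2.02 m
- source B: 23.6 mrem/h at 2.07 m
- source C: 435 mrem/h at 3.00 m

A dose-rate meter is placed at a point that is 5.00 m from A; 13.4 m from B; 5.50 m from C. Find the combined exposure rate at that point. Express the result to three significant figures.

By superposition, sum each source's inverse-square contribution:
A: 428 × (2.02/5.00)² = 69.86 mrem/h
B: 23.6 × (2.07/13.4)² = 0.5632 mrem/h
C: 435 × (3.00/5.50)² = 129.4 mrem/h
Total = 69.86 + 0.5632 + 129.4 = 199.8 mrem/h.

200 mrem/h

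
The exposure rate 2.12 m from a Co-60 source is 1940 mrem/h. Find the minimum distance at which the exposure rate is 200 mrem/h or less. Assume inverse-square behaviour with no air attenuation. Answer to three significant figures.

Intensity scales as (d₁/d₂)², so d₂ = d₁·√(I₁/I₂).
I₁/I₂ = 1940/200 = 9.700, so d₂ = 2.12 × √9.700 = 6.603 m.

6.60 m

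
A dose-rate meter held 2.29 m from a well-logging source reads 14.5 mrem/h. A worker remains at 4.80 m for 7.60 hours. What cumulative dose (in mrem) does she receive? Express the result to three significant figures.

25.1 mrem

Intensity scales as (d₁/d₂)², so rate at 4.80 m:
14.5 × (2.29/4.80)² = 14.5 × 0.2276 = 3.300 mrem/h.
Dose = rate × time = 3.300 mrem/h × 7.600 h = 25.08 mrem.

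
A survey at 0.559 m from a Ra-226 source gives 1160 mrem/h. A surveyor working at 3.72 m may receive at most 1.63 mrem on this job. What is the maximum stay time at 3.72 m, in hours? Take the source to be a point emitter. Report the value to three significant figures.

Using I₁d₁² = I₂d₂², rate at 3.72 m:
1160 × (0.559/3.72)² = 1160 × 0.02258 = 26.19 mrem/h.
Stay time = 1.63 mrem ÷ 26.19 mrem/h = 0.06224 h.

0.0622 h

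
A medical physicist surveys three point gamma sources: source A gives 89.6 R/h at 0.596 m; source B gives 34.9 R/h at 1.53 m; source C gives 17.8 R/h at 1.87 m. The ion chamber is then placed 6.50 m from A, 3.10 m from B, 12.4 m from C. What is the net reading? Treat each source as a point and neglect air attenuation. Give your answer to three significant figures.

9.66 R/h

Each source contributes Iᵢ·(dᵢ/rᵢ)²; contributions add.
A: 89.6 × (0.596/6.50)² = 0.7533 R/h
B: 34.9 × (1.53/3.10)² = 8.501 R/h
C: 17.8 × (1.87/12.4)² = 0.4048 R/h
Total = 0.7533 + 8.501 + 0.4048 = 9.659 R/h.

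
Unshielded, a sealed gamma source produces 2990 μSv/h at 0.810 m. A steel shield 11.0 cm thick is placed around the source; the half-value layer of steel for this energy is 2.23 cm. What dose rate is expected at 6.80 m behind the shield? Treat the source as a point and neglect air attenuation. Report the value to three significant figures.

Distance alone: 2990 × (0.810/6.80)² = 2990 × 0.01419 = 42.43 μSv/h.
Shield: 11.0/2.23 = 4.933 half-value layers → attenuation 2^(−4.933) = 0.03274.
Combined: 42.43 × 0.03274 = 1.389 μSv/h.

1.39 μSv/h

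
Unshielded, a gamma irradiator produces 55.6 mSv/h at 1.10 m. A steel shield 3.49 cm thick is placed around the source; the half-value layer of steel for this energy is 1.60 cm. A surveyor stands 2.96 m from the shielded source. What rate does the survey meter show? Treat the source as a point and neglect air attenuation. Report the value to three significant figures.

Distance alone: (1.10/2.96)² = 0.1381, so 55.6 × 0.1381 = 7.678 mSv/h.
Shield: 3.49/1.60 = 2.181 half-value layers → attenuation 2^(−2.181) = 0.2205.
Combined: 7.678 × 0.2205 = 1.693 mSv/h.

1.69 mSv/h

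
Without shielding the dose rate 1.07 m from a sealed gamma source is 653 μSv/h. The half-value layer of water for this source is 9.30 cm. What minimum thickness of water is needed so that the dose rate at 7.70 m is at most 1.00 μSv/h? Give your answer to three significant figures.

At 7.70 m, distance alone gives (1.07/7.70)² = 0.01931, so 653 × 0.01931 = 12.61 μSv/h.
Further attenuation needed: 12.61/1.00 = 12.61.
n = log₂(12.61) = 3.656 half-value layers.
Thickness = 3.656 × 9.30 cm = 34.00 cm.

34.0 cm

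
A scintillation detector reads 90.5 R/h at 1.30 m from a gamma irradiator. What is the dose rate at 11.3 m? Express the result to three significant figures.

1.20 R/h

Using I₁d₁² = I₂d₂², the rate at 11.3 m is
(1.30/11.3)² = 0.01324, so 90.5 × 0.01324 = 1.198 R/h.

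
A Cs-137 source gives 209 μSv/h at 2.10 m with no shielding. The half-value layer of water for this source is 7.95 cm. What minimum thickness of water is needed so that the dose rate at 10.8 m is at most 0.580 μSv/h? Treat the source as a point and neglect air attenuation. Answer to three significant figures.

At 10.8 m, distance alone gives (2.10/10.8)² = 0.03781, so 209 × 0.03781 = 7.902 μSv/h.
Further attenuation needed: 7.902/0.580 = 13.62.
n = log₂(13.62) = 3.768 half-value layers.
Thickness = 3.768 × 7.95 cm = 29.96 cm.

30.0 cm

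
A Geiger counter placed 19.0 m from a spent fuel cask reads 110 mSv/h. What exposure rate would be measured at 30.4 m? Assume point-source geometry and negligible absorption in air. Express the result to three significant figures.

Applying the 1/r² law, scaling from 19.0 m to 30.4 m:
(19.0/30.4)² = 0.3906, so 110 × 0.3906 = 42.97 mSv/h.

43.0 mSv/h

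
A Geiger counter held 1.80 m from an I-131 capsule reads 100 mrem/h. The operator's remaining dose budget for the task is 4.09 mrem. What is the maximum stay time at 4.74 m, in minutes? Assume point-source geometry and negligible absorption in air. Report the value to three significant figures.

17.0 min

Intensity scales as (d₁/d₂)², so rate at 4.74 m:
100 × (1.80/4.74)² = 100 × 0.1442 = 14.42 mrem/h.
Stay time = 4.09 mrem ÷ 14.42 mrem/h = 0.2836 h = 17.02 min.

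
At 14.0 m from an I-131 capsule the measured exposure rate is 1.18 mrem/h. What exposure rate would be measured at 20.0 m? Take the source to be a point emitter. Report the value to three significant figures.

0.578 mrem/h

Intensity scales as (d₁/d₂)², so scaling from 14.0 m to 20.0 m:
(14.0/20.0)² = 0.4900, so 1.18 × 0.4900 = 0.5782 mrem/h.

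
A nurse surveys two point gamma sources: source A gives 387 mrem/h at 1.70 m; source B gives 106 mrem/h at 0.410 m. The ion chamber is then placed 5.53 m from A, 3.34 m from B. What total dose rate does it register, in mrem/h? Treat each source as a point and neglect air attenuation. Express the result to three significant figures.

38.2 mrem/h

By superposition, sum each source's inverse-square contribution:
A: 387 × (1.70/5.53)² = 36.57 mrem/h
B: 106 × (0.410/3.34)² = 1.597 mrem/h
Total = 36.57 + 1.597 = 38.17 mrem/h.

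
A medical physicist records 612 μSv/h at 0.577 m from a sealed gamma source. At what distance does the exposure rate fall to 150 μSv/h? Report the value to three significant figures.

Applying the 1/r² law, d₂ = d₁·√(I₁/I₂).
I₁/I₂ = 612/150 = 4.080, so d₂ = 0.577 × √4.080 = 1.165 m.

1.17 m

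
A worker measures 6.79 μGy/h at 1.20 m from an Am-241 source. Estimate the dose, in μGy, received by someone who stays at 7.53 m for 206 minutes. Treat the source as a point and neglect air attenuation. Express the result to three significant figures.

0.592 μGy

Using I₁d₁² = I₂d₂², rate at 7.53 m:
6.79 × (1.20/7.53)² = 6.79 × 0.02540 = 0.1725 μGy/h.
Dose = rate × time = 0.1725 μGy/h × 3.433 h = 0.5922 μGy.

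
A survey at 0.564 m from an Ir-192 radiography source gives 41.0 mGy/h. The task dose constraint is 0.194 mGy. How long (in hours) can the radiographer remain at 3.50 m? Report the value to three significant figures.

Applying the 1/r² law, rate at 3.50 m:
(0.564/3.50)² = 0.02597, so 41.0 × 0.02597 = 1.065 mGy/h.
Stay time = 0.194 mGy ÷ 1.065 mGy/h = 0.1822 h.

0.182 h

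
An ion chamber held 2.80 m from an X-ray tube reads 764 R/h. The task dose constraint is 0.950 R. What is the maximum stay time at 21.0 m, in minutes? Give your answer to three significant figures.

Applying the 1/r² law, rate at 21.0 m:
764 × (2.80/21.0)² = 764 × 0.01778 = 13.58 R/h.
Stay time = 0.950 R ÷ 13.58 R/h = 0.06996 h = 4.198 min.

4.20 min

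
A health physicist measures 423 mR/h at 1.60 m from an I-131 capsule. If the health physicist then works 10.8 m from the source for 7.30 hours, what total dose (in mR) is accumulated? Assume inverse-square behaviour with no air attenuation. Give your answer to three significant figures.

67.8 mR

Since intensity falls as 1/r², rate at 10.8 m:
423 × (1.60/10.8)² = 423 × 0.02195 = 9.285 mR/h.
Dose = rate × time = 9.285 mR/h × 7.300 h = 67.78 mR.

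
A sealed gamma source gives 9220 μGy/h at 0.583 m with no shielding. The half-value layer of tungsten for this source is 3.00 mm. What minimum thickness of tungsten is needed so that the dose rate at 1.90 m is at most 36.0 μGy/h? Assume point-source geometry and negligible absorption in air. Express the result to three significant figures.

At 1.90 m, distance alone gives 9220 × (0.583/1.90)² = 9220 × 0.09415 = 868.1 μGy/h.
Further attenuation needed: 868.1/36.0 = 24.11.
n = log₂(24.11) = 4.592 half-value layers.
Thickness = 4.592 × 3.00 mm = 13.78 mm.

13.8 mm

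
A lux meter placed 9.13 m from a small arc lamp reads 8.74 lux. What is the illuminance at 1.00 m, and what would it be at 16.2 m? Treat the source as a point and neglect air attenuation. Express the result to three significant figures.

Since intensity falls as 1/r²,
At 1.00 m: 8.74 × (9.13/1.00)² = 8.74 × 83.36 = 728.6 lux
At 16.2 m: (1.00/16.2)² = 0.003810, so 728.6 × 0.003810 = 2.776 lux.

729 lux; 2.78 lux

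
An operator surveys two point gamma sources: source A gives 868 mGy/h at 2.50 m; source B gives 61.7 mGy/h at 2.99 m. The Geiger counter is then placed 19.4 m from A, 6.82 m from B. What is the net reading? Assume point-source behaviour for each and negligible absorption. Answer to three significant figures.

By superposition, sum each source's inverse-square contribution:
A: 868 × (2.50/19.4)² = 14.41 mGy/h
B: 61.7 × (2.99/6.82)² = 11.86 mGy/h
Total = 14.41 + 11.86 = 26.27 mGy/h.

26.3 mGy/h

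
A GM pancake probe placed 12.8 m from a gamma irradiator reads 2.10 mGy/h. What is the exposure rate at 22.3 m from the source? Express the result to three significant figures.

0.692 mGy/h

Using I₁d₁² = I₂d₂², scaling from 12.8 m to 22.3 m:
2.10 × (12.8/22.3)² = 2.10 × 0.3295 = 0.6920 mGy/h.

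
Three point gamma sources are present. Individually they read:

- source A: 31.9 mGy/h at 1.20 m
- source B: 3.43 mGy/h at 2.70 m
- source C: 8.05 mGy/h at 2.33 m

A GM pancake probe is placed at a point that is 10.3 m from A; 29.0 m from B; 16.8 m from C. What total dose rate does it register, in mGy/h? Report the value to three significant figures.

0.618 mGy/h

By superposition, sum each source's inverse-square contribution:
A: 31.9 × (1.20/10.3)² = 0.4330 mGy/h
B: 3.43 × (2.70/29.0)² = 0.02973 mGy/h
C: 8.05 × (2.33/16.8)² = 0.1548 mGy/h
Total = 0.4330 + 0.02973 + 0.1548 = 0.6175 mGy/h.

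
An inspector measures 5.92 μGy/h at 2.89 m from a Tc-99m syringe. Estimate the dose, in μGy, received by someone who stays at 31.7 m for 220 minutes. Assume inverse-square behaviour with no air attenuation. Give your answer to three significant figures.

0.180 μGy

Intensity scales as (d₁/d₂)², so rate at 31.7 m:
5.92 × (2.89/31.7)² = 5.92 × 0.008311 = 0.04920 μGy/h.
Dose = rate × time = 0.04920 μGy/h × 3.667 h = 0.1804 μGy.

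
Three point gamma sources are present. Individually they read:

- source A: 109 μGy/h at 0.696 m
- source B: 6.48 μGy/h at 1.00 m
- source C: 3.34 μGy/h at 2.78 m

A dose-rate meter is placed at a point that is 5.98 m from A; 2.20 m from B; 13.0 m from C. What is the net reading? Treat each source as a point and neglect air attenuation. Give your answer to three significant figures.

2.97 μGy/h

Each source contributes Iᵢ·(dᵢ/rᵢ)²; contributions add.
A: 109 × (0.696/5.98)² = 1.477 μGy/h
B: 6.48 × (1.00/2.20)² = 1.339 μGy/h
C: 3.34 × (2.78/13.0)² = 0.1527 μGy/h
Total = 1.477 + 1.339 + 0.1527 = 2.969 μGy/h.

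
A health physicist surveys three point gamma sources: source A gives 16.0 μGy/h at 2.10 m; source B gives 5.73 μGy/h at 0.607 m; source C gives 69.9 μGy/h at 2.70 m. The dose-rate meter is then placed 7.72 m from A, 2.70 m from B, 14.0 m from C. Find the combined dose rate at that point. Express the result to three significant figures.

4.07 μGy/h

Each source contributes Iᵢ·(dᵢ/rᵢ)²; contributions add.
A: 16.0 × (2.10/7.72)² = 1.184 μGy/h
B: 5.73 × (0.607/2.70)² = 0.2896 μGy/h
C: 69.9 × (2.70/14.0)² = 2.600 μGy/h
Total = 1.184 + 0.2896 + 2.600 = 4.074 μGy/h.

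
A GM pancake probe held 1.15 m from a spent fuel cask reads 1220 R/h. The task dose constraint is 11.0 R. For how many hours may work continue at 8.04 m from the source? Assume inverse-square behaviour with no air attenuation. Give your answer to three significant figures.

Applying the 1/r² law, rate at 8.04 m:
1220 × (1.15/8.04)² = 1220 × 0.02046 = 24.96 R/h.
Stay time = 11.0 R ÷ 24.96 R/h = 0.4407 h.

0.441 h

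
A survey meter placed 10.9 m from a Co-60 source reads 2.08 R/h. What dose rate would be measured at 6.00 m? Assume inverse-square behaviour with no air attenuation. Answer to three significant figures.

6.86 R/h

Intensity scales as (d₁/d₂)², so scaling from 10.9 m to 6.00 m:
(10.9/6.00)² = 3.300, so 2.08 × 3.300 = 6.864 R/h.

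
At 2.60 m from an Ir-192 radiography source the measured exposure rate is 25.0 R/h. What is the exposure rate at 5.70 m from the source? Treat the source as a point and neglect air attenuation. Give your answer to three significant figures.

Applying the 1/r² law, scaling from 2.60 m to 5.70 m:
(2.60/5.70)² = 0.2081, so 25.0 × 0.2081 = 5.203 R/h.

5.20 R/h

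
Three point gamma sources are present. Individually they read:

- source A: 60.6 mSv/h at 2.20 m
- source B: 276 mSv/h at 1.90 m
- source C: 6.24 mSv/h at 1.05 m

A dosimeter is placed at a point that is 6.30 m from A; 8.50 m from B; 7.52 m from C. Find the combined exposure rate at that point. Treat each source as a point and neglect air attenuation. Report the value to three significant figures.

21.3 mSv/h

Each source contributes Iᵢ·(dᵢ/rᵢ)²; contributions add.
A: 60.6 × (2.20/6.30)² = 7.390 mSv/h
B: 276 × (1.90/8.50)² = 13.79 mSv/h
C: 6.24 × (1.05/7.52)² = 0.1217 mSv/h
Total = 7.390 + 13.79 + 0.1217 = 21.30 mSv/h.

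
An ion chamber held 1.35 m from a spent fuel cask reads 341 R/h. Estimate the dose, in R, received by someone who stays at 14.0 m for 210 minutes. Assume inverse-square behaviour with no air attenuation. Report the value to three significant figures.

Intensity scales as (d₁/d₂)², so rate at 14.0 m:
(1.35/14.0)² = 0.009298, so 341 × 0.009298 = 3.171 R/h.
Dose = rate × time = 3.171 R/h × 3.500 h = 11.10 R.

11.1 R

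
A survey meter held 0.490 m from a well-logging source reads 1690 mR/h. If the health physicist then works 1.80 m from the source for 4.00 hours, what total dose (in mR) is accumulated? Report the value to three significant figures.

By the inverse-square law, rate at 1.80 m:
1690 × (0.490/1.80)² = 1690 × 0.07410 = 125.2 mR/h.
Dose = rate × time = 125.2 mR/h × 4.000 h = 500.8 mR.

501 mR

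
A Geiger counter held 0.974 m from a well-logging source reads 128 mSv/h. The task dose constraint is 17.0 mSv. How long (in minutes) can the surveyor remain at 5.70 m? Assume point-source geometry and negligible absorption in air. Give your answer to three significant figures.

273 min

Applying the 1/r² law, rate at 5.70 m:
128 × (0.974/5.70)² = 128 × 0.02920 = 3.738 mSv/h.
Stay time = 17.0 mSv ÷ 3.738 mSv/h = 4.548 h = 272.9 min.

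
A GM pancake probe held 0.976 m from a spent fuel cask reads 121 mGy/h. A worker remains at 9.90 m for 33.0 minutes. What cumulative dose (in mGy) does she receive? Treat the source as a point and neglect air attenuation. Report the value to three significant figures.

0.647 mGy

Intensity scales as (d₁/d₂)², so rate at 9.90 m:
(0.976/9.90)² = 0.009719, so 121 × 0.009719 = 1.176 mGy/h.
Dose = rate × time = 1.176 mGy/h × 0.5500 h = 0.6468 mGy.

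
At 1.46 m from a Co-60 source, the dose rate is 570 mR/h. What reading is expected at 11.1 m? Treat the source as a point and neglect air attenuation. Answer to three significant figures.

9.86 mR/h

By the inverse-square law, the rate at 11.1 m is
(1.46/11.1)² = 0.01730, so 570 × 0.01730 = 9.861 mR/h.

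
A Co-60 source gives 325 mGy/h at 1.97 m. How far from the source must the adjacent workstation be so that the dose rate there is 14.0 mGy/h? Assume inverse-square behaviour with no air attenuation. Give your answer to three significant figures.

9.49 m

Applying the 1/r² law, d₂ = d₁·√(I₁/I₂).
I₁/I₂ = 325/14.0 = 23.21, so d₂ = 1.97 × √23.21 = 9.491 m.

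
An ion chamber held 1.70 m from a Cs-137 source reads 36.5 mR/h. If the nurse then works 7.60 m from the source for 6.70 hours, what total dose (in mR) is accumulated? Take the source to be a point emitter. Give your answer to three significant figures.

Since intensity falls as 1/r², rate at 7.60 m:
(1.70/7.60)² = 0.05003, so 36.5 × 0.05003 = 1.826 mR/h.
Dose = rate × time = 1.826 mR/h × 6.700 h = 12.23 mR.

12.2 mR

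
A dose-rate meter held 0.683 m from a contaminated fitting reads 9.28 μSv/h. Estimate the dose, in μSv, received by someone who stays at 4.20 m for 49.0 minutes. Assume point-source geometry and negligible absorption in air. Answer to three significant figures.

Applying the 1/r² law, rate at 4.20 m:
9.28 × (0.683/4.20)² = 9.28 × 0.02644 = 0.2454 μSv/h.
Dose = rate × time = 0.2454 μSv/h × 0.8167 h = 0.2004 μSv.

0.200 μSv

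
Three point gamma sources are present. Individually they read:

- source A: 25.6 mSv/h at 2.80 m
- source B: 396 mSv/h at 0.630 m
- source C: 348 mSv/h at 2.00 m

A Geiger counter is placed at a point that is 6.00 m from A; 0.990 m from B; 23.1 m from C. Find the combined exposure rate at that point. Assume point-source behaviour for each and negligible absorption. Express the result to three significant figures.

Each source contributes Iᵢ·(dᵢ/rᵢ)²; contributions add.
A: 25.6 × (2.80/6.00)² = 5.575 mSv/h
B: 396 × (0.630/0.990)² = 160.4 mSv/h
C: 348 × (2.00/23.1)² = 2.609 mSv/h
Total = 5.575 + 160.4 + 2.609 = 168.6 mSv/h.

169 mSv/h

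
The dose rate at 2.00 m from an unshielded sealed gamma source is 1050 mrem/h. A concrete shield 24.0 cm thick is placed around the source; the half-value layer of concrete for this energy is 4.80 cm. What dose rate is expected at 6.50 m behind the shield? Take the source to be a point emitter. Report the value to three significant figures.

3.11 mrem/h

Distance alone: 1050 × (2.00/6.50)² = 1050 × 0.09467 = 99.40 mrem/h.
Shield: 24.0/4.80 = 5.000 half-value layers → attenuation 2^(−5.000) = 0.03125.
Combined: 99.40 × 0.03125 = 3.106 mrem/h.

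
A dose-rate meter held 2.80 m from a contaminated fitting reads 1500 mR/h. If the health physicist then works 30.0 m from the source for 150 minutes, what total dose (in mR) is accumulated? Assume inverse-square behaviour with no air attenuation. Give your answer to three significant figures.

By the inverse-square law, rate at 30.0 m:
1500 × (2.80/30.0)² = 1500 × 0.008711 = 13.07 mR/h.
Dose = rate × time = 13.07 mR/h × 2.500 h = 32.67 mR.

32.7 mR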